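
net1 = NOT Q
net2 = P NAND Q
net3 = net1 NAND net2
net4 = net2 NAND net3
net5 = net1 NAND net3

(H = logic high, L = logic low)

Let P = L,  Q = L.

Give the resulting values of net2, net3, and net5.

net2 = H; net3 = L; net5 = H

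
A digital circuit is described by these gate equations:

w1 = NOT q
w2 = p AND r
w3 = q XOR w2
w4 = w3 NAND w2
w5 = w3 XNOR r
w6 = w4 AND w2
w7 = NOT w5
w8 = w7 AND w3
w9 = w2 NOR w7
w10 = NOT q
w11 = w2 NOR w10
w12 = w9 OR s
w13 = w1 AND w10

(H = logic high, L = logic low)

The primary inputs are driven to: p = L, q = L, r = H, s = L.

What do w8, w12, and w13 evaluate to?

w8 = L, w12 = L, w13 = H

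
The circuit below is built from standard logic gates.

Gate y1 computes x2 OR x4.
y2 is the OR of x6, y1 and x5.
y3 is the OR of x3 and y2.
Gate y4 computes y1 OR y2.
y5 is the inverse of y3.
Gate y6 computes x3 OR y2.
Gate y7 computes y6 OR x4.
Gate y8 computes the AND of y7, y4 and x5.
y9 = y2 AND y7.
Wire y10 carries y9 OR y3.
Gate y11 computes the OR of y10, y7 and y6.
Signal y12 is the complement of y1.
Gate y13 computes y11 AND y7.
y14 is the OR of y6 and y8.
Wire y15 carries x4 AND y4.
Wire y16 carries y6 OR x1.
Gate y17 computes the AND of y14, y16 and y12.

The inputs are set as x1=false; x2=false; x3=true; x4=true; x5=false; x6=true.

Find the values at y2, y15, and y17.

y1 = x2 OR x4 = false OR true = true
y2 = x6 OR y1 OR x5 = true OR true OR false = true
y4 = y1 OR y2 = true OR true = true
y6 = x3 OR y2 = true OR true = true
y7 = y6 OR x4 = true OR true = true
y8 = y7 AND y4 AND x5 = true AND true AND false = false
y12 = NOT y1 = NOT true = false
y14 = y6 OR y8 = true OR false = true
y15 = x4 AND y4 = true AND true = true
y16 = y6 OR x1 = true OR false = true
y17 = y14 AND y16 AND y12 = true AND true AND false = false

y2 = true, y15 = true, y17 = false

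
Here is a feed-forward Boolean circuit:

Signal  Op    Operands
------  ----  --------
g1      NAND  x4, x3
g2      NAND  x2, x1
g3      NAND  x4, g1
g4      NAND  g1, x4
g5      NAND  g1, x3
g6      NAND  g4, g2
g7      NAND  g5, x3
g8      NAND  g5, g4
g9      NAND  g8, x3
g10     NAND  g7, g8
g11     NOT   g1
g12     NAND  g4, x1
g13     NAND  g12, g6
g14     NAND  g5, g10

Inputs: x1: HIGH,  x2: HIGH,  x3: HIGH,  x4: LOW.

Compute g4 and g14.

g4 = HIGH; g14 = HIGH

g1 = x4 NAND x3 = LOW NAND HIGH = HIGH
g4 = g1 NAND x4 = HIGH NAND LOW = HIGH
g5 = g1 NAND x3 = HIGH NAND HIGH = LOW
g7 = g5 NAND x3 = LOW NAND HIGH = HIGH
g8 = g5 NAND g4 = LOW NAND HIGH = HIGH
g10 = g7 NAND g8 = HIGH NAND HIGH = LOW
g14 = g5 NAND g10 = LOW NAND LOW = HIGH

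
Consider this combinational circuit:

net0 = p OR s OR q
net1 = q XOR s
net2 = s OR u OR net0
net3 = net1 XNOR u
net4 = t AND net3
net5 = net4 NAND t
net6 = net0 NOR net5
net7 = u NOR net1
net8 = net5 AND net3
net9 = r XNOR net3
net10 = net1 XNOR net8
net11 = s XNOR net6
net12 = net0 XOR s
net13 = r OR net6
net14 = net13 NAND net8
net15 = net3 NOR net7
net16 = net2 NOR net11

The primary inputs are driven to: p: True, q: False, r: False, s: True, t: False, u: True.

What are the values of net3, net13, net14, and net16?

net0 = p OR s OR q = True OR True OR False = True
net1 = q XOR s = False XOR True = True
net2 = s OR u OR net0 = True OR True OR True = True
net3 = net1 XNOR u = True XNOR True = True
net4 = t AND net3 = False AND True = False
net5 = net4 NAND t = False NAND False = True
net6 = net0 NOR net5 = True NOR True = False
net8 = net5 AND net3 = True AND True = True
net11 = s XNOR net6 = True XNOR False = False
net13 = r OR net6 = False OR False = False
net14 = net13 NAND net8 = False NAND True = True
net16 = net2 NOR net11 = True NOR False = False

net3 = True, net13 = False, net14 = True, net16 = False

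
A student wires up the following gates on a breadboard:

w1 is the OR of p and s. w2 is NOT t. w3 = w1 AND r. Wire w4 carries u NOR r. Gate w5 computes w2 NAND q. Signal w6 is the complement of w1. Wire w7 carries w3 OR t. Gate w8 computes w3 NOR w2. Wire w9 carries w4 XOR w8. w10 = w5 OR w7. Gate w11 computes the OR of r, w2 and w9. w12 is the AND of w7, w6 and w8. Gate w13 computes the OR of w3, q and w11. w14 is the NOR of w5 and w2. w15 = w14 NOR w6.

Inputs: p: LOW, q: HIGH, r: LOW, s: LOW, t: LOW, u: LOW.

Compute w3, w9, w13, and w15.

w1 = p OR s = LOW OR LOW = LOW
w2 = NOT t = NOT LOW = HIGH
w3 = w1 AND r = LOW AND LOW = LOW
w4 = u NOR r = LOW NOR LOW = HIGH
w5 = w2 NAND q = HIGH NAND HIGH = LOW
w6 = NOT w1 = NOT LOW = HIGH
w8 = w3 NOR w2 = LOW NOR HIGH = LOW
w9 = w4 XOR w8 = HIGH XOR LOW = HIGH
w11 = r OR w2 OR w9 = LOW OR HIGH OR HIGH = HIGH
w13 = w3 OR q OR w11 = LOW OR HIGH OR HIGH = HIGH
w14 = w5 NOR w2 = LOW NOR HIGH = LOW
w15 = w14 NOR w6 = LOW NOR HIGH = LOW

w3 = LOW; w9 = HIGH; w13 = HIGH; w15 = LOW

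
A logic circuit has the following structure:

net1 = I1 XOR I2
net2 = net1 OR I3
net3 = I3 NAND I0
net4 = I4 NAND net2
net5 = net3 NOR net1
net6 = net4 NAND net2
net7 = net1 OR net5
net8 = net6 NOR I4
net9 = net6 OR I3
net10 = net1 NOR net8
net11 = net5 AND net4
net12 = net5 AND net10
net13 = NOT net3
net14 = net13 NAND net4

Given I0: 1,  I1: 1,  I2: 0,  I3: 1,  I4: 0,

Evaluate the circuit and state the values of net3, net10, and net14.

net1 = I1 XOR I2 = 1 XOR 0 = 1
net2 = net1 OR I3 = 1 OR 1 = 1
net3 = I3 NAND I0 = 1 NAND 1 = 0
net4 = I4 NAND net2 = 0 NAND 1 = 1
net6 = net4 NAND net2 = 1 NAND 1 = 0
net8 = net6 NOR I4 = 0 NOR 0 = 1
net10 = net1 NOR net8 = 1 NOR 1 = 0
net13 = NOT net3 = NOT 0 = 1
net14 = net13 NAND net4 = 1 NAND 1 = 0

net3 = 0  net10 = 0  net14 = 0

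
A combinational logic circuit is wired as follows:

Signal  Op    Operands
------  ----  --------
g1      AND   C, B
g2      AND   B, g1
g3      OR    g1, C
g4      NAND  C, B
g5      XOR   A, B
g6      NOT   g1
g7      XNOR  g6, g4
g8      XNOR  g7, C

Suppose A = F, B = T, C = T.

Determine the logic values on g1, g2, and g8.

g1 = T, g2 = T, g8 = T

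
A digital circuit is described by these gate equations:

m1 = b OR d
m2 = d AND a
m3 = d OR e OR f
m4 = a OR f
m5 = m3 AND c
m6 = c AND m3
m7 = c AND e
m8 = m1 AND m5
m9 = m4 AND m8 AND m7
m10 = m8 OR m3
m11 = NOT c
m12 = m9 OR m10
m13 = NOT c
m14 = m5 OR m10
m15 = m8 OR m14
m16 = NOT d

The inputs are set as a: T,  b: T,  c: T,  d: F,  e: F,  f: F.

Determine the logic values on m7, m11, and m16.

m7 = F  m11 = F  m16 = T

m7 = c AND e = T AND F = F
m11 = NOT c = NOT T = F
m16 = NOT d = NOT F = T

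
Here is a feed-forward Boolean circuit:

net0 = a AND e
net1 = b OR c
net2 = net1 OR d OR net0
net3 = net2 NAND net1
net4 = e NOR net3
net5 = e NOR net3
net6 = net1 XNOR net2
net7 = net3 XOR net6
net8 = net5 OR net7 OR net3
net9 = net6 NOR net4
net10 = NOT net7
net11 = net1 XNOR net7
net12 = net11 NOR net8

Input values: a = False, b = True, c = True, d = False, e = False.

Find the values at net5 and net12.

net5 = True, net12 = False

net0 = a AND e = False AND False = False
net1 = b OR c = True OR True = True
net2 = net1 OR d OR net0 = True OR False OR False = True
net3 = net2 NAND net1 = True NAND True = False
net5 = e NOR net3 = False NOR False = True
net6 = net1 XNOR net2 = True XNOR True = True
net7 = net3 XOR net6 = False XOR True = True
net8 = net5 OR net7 OR net3 = True OR True OR False = True
net11 = net1 XNOR net7 = True XNOR True = True
net12 = net11 NOR net8 = True NOR True = False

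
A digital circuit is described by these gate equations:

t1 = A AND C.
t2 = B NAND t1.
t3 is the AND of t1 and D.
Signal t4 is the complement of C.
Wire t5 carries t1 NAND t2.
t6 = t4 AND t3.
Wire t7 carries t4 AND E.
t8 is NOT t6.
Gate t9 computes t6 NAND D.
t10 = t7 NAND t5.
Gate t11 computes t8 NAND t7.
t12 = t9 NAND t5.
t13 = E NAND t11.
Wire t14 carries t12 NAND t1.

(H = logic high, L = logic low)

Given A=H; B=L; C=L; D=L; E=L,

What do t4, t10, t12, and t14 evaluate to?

t1 = A AND C = H AND L = L
t2 = B NAND t1 = L NAND L = H
t3 = t1 AND D = L AND L = L
t4 = NOT C = NOT L = H
t5 = t1 NAND t2 = L NAND H = H
t6 = t4 AND t3 = H AND L = L
t7 = t4 AND E = H AND L = L
t9 = t6 NAND D = L NAND L = H
t10 = t7 NAND t5 = L NAND H = H
t12 = t9 NAND t5 = H NAND H = L
t14 = t12 NAND t1 = L NAND L = H

t4 = H; t10 = H; t12 = L; t14 = H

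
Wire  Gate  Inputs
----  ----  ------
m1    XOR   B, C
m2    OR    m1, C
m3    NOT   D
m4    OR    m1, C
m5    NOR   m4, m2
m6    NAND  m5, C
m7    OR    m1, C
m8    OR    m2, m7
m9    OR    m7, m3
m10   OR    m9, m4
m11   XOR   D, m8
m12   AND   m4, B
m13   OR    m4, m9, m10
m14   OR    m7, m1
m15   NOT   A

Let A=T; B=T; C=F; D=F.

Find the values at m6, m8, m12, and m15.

m6 = T, m8 = T, m12 = T, m15 = F

m1 = B XOR C = T XOR F = T
m2 = m1 OR C = T OR F = T
m4 = m1 OR C = T OR F = T
m5 = m4 NOR m2 = T NOR T = F
m6 = m5 NAND C = F NAND F = T
m7 = m1 OR C = T OR F = T
m8 = m2 OR m7 = T OR T = T
m12 = m4 AND B = T AND T = T
m15 = NOT A = NOT T = F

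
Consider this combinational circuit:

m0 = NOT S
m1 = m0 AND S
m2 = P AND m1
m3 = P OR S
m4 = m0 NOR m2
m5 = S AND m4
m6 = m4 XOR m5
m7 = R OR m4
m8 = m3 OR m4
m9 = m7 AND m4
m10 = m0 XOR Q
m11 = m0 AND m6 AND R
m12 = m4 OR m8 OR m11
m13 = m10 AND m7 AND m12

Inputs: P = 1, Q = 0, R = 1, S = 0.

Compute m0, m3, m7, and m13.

m0 = 1, m3 = 1, m7 = 1, m13 = 1

m0 = NOT S = NOT 0 = 1
m1 = m0 AND S = 1 AND 0 = 0
m2 = P AND m1 = 1 AND 0 = 0
m3 = P OR S = 1 OR 0 = 1
m4 = m0 NOR m2 = 1 NOR 0 = 0
m5 = S AND m4 = 0 AND 0 = 0
m6 = m4 XOR m5 = 0 XOR 0 = 0
m7 = R OR m4 = 1 OR 0 = 1
m8 = m3 OR m4 = 1 OR 0 = 1
m10 = m0 XOR Q = 1 XOR 0 = 1
m11 = m0 AND m6 AND R = 1 AND 0 AND 1 = 0
m12 = m4 OR m8 OR m11 = 0 OR 1 OR 0 = 1
m13 = m10 AND m7 AND m12 = 1 AND 1 AND 1 = 1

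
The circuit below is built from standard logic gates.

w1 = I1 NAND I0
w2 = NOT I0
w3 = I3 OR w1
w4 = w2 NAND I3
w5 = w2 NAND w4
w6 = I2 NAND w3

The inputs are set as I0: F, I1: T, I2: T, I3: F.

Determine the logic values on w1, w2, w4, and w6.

w1 = I1 NAND I0 = T NAND F = T
w2 = NOT I0 = NOT F = T
w3 = I3 OR w1 = F OR T = T
w4 = w2 NAND I3 = T NAND F = T
w6 = I2 NAND w3 = T NAND T = F

w1 = T, w2 = T, w4 = T, w6 = F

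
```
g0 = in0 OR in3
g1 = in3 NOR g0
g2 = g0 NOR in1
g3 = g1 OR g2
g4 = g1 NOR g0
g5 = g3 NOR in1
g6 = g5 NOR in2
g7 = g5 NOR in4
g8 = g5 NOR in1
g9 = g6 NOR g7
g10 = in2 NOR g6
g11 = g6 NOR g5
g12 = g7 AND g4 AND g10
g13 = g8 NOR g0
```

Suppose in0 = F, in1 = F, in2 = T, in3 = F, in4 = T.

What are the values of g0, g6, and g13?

g0 = in0 OR in3 = F OR F = F
g1 = in3 NOR g0 = F NOR F = T
g2 = g0 NOR in1 = F NOR F = T
g3 = g1 OR g2 = T OR T = T
g5 = g3 NOR in1 = T NOR F = F
g6 = g5 NOR in2 = F NOR T = F
g8 = g5 NOR in1 = F NOR F = T
g13 = g8 NOR g0 = T NOR F = F

g0 = F, g6 = F, g13 = F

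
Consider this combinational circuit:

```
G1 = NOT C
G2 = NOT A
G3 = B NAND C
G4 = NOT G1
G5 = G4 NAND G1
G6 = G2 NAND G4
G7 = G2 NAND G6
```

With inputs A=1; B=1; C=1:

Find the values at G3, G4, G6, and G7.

G3 = 0, G4 = 1, G6 = 1, G7 = 1

G1 = NOT C = NOT 1 = 0
G2 = NOT A = NOT 1 = 0
G3 = B NAND C = 1 NAND 1 = 0
G4 = NOT G1 = NOT 0 = 1
G6 = G2 NAND G4 = 0 NAND 1 = 1
G7 = G2 NAND G6 = 0 NAND 1 = 1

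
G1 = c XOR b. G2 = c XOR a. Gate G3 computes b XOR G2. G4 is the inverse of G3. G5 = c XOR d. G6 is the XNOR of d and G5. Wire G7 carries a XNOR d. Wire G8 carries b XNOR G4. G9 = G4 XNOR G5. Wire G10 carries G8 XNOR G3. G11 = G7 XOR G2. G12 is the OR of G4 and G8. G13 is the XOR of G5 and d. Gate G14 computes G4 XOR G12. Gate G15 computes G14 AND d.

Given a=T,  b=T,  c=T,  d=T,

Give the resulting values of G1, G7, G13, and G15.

G1 = F, G7 = T, G13 = T, G15 = F

G1 = c XOR b = T XOR T = F
G2 = c XOR a = T XOR T = F
G3 = b XOR G2 = T XOR F = T
G4 = NOT G3 = NOT T = F
G5 = c XOR d = T XOR T = F
G7 = a XNOR d = T XNOR T = T
G8 = b XNOR G4 = T XNOR F = F
G12 = G4 OR G8 = F OR F = F
G13 = G5 XOR d = F XOR T = T
G14 = G4 XOR G12 = F XOR F = F
G15 = G14 AND d = F AND T = F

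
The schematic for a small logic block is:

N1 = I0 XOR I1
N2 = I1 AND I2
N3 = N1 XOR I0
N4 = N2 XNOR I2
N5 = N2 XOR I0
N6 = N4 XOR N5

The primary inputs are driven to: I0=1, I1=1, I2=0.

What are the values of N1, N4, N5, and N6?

N1 = 0, N4 = 1, N5 = 1, N6 = 0

N1 = I0 XOR I1 = 1 XOR 1 = 0
N2 = I1 AND I2 = 1 AND 0 = 0
N4 = N2 XNOR I2 = 0 XNOR 0 = 1
N5 = N2 XOR I0 = 0 XOR 1 = 1
N6 = N4 XOR N5 = 1 XOR 1 = 0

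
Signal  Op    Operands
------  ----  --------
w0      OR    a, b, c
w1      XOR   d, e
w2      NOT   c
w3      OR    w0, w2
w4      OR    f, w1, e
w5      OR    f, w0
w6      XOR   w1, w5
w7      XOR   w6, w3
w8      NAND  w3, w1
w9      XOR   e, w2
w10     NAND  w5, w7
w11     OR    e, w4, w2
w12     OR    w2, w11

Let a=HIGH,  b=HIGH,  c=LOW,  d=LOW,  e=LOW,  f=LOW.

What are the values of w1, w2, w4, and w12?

w1 = d XOR e = LOW XOR LOW = LOW
w2 = NOT c = NOT LOW = HIGH
w4 = f OR w1 OR e = LOW OR LOW OR LOW = LOW
w11 = e OR w4 OR w2 = LOW OR LOW OR HIGH = HIGH
w12 = w2 OR w11 = HIGH OR HIGH = HIGH

w1 = LOW; w2 = HIGH; w4 = LOW; w12 = HIGH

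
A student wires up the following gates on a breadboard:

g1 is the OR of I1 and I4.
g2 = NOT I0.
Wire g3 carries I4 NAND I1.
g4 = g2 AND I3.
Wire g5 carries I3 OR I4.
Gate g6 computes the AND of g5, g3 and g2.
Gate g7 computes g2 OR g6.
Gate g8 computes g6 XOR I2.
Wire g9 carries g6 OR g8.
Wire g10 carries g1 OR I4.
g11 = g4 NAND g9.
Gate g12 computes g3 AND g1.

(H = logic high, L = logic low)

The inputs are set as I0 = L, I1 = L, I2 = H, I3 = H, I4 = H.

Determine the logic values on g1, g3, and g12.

g1 = H, g3 = H, g12 = H

g1 = I1 OR I4 = L OR H = H
g3 = I4 NAND I1 = H NAND L = H
g12 = g3 AND g1 = H AND H = H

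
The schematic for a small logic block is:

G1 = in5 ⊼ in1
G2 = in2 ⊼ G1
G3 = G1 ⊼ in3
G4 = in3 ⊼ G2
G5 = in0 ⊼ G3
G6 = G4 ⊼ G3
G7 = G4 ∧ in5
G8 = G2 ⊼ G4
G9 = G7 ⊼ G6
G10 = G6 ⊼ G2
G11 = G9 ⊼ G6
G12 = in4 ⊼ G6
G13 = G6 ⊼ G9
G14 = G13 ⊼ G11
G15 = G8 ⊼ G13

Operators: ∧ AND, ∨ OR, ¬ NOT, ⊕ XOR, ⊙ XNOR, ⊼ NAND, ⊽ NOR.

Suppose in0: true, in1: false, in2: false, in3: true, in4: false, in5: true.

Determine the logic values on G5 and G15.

G5 = true  G15 = true

G1 = in5 NAND in1 = true NAND false = true
G2 = in2 NAND G1 = false NAND true = true
G3 = G1 NAND in3 = true NAND true = false
G4 = in3 NAND G2 = true NAND true = false
G5 = in0 NAND G3 = true NAND false = true
G6 = G4 NAND G3 = false NAND false = true
G7 = G4 AND in5 = false AND true = false
G8 = G2 NAND G4 = true NAND false = true
G9 = G7 NAND G6 = false NAND true = true
G13 = G6 NAND G9 = true NAND true = false
G15 = G8 NAND G13 = true NAND false = true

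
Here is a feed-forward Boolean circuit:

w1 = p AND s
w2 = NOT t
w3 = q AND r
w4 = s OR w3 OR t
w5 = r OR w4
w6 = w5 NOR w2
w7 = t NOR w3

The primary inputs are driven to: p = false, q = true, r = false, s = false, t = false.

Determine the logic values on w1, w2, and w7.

w1 = false  w2 = true  w7 = true

w1 = p AND s = false AND false = false
w2 = NOT t = NOT false = true
w3 = q AND r = true AND false = false
w7 = t NOR w3 = false NOR false = true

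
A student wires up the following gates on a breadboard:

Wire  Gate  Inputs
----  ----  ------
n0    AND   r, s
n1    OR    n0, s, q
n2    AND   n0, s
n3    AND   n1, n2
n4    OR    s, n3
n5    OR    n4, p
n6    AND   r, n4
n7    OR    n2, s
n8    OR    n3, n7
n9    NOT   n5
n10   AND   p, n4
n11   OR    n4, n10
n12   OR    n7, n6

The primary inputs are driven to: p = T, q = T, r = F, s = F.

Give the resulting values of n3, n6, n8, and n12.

n0 = r AND s = F AND F = F
n1 = n0 OR s OR q = F OR F OR T = T
n2 = n0 AND s = F AND F = F
n3 = n1 AND n2 = T AND F = F
n4 = s OR n3 = F OR F = F
n6 = r AND n4 = F AND F = F
n7 = n2 OR s = F OR F = F
n8 = n3 OR n7 = F OR F = F
n12 = n7 OR n6 = F OR F = F

n3 = F, n6 = F, n8 = F, n12 = F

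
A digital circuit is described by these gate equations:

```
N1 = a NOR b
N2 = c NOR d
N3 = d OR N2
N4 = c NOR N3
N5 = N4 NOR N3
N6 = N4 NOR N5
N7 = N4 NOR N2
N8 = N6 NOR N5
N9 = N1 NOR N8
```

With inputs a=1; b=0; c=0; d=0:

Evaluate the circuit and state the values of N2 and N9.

N2 = 1, N9 = 1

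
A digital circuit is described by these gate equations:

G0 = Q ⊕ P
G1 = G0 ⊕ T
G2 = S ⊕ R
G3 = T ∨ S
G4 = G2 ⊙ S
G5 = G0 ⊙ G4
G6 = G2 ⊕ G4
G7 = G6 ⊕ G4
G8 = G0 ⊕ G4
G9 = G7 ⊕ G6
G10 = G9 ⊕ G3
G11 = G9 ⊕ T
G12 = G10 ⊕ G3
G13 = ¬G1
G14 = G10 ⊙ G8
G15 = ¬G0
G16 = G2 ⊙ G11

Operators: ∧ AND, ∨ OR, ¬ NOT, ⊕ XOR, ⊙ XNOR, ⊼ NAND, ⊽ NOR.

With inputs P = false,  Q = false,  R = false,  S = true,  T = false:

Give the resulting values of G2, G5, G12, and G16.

G2 = true  G5 = false  G12 = true  G16 = true

G0 = Q XOR P = false XOR false = false
G2 = S XOR R = true XOR false = true
G3 = T OR S = false OR true = true
G4 = G2 XNOR S = true XNOR true = true
G5 = G0 XNOR G4 = false XNOR true = false
G6 = G2 XOR G4 = true XOR true = false
G7 = G6 XOR G4 = false XOR true = true
G9 = G7 XOR G6 = true XOR false = true
G10 = G9 XOR G3 = true XOR true = false
G11 = G9 XOR T = true XOR false = true
G12 = G10 XOR G3 = false XOR true = true
G16 = G2 XNOR G11 = true XNOR true = true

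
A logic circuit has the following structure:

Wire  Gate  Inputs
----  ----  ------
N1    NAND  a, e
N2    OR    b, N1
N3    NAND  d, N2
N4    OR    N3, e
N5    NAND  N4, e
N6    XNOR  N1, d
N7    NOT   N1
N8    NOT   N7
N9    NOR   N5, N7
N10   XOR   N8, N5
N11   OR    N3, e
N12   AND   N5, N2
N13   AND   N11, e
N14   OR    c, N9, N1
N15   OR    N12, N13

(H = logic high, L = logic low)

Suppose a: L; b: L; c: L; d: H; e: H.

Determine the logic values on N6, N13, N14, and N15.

N6 = H, N13 = H, N14 = H, N15 = H

N1 = a NAND e = L NAND H = H
N2 = b OR N1 = L OR H = H
N3 = d NAND N2 = H NAND H = L
N4 = N3 OR e = L OR H = H
N5 = N4 NAND e = H NAND H = L
N6 = N1 XNOR d = H XNOR H = H
N7 = NOT N1 = NOT H = L
N9 = N5 NOR N7 = L NOR L = H
N11 = N3 OR e = L OR H = H
N12 = N5 AND N2 = L AND H = L
N13 = N11 AND e = H AND H = H
N14 = c OR N9 OR N1 = L OR H OR H = H
N15 = N12 OR N13 = L OR H = H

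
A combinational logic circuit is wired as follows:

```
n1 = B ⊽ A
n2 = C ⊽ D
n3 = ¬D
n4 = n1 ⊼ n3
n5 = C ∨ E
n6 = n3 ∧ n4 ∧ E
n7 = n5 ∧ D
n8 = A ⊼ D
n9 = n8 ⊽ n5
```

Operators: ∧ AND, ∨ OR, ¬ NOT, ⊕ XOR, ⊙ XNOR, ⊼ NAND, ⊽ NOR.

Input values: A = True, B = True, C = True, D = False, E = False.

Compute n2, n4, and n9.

n1 = B NOR A = True NOR True = False
n2 = C NOR D = True NOR False = False
n3 = NOT D = NOT False = True
n4 = n1 NAND n3 = False NAND True = True
n5 = C OR E = True OR False = True
n8 = A NAND D = True NAND False = True
n9 = n8 NOR n5 = True NOR True = False

n2 = False, n4 = True, n9 = False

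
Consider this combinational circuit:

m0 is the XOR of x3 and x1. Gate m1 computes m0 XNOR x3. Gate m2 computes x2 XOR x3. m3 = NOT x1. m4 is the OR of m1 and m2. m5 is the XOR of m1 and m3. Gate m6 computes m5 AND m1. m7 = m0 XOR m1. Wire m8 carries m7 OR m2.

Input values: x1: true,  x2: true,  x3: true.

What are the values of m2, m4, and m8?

m2 = false, m4 = false, m8 = false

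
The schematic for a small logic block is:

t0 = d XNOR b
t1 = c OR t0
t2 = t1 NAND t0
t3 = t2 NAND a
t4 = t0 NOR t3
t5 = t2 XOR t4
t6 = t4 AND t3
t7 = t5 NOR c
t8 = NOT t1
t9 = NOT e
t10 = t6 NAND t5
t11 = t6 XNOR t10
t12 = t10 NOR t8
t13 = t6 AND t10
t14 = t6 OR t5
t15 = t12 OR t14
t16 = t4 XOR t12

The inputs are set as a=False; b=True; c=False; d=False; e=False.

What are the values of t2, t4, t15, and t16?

t0 = d XNOR b = False XNOR True = False
t1 = c OR t0 = False OR False = False
t2 = t1 NAND t0 = False NAND False = True
t3 = t2 NAND a = True NAND False = True
t4 = t0 NOR t3 = False NOR True = False
t5 = t2 XOR t4 = True XOR False = True
t6 = t4 AND t3 = False AND True = False
t8 = NOT t1 = NOT False = True
t10 = t6 NAND t5 = False NAND True = True
t12 = t10 NOR t8 = True NOR True = False
t14 = t6 OR t5 = False OR True = True
t15 = t12 OR t14 = False OR True = True
t16 = t4 XOR t12 = False XOR False = False

t2 = True  t4 = False  t15 = True  t16 = False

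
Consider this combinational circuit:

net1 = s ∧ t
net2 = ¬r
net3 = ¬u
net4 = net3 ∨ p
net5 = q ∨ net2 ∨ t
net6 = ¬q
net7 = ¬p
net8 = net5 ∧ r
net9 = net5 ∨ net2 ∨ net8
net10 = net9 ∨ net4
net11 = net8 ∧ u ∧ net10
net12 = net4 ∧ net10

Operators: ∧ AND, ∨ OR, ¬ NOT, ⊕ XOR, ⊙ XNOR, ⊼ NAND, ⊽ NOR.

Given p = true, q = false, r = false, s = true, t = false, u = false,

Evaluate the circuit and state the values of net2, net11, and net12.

net2 = true, net11 = false, net12 = true

net2 = NOT r = NOT false = true
net3 = NOT u = NOT false = true
net4 = net3 OR p = true OR true = true
net5 = q OR net2 OR t = false OR true OR false = true
net8 = net5 AND r = true AND false = false
net9 = net5 OR net2 OR net8 = true OR true OR false = true
net10 = net9 OR net4 = true OR true = true
net11 = net8 AND u AND net10 = false AND false AND true = false
net12 = net4 AND net10 = true AND true = true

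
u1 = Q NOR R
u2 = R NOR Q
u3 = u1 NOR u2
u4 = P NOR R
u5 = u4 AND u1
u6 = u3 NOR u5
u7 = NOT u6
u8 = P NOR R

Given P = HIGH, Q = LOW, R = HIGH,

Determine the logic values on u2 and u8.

u2 = LOW, u8 = LOW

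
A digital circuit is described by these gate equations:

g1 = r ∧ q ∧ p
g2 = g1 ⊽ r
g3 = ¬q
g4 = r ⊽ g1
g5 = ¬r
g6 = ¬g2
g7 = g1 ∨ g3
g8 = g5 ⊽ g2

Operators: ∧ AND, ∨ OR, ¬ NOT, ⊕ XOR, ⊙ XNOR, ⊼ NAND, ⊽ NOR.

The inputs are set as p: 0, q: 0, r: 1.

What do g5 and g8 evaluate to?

g5 = 0, g8 = 1

g1 = r AND q AND p = 1 AND 0 AND 0 = 0
g2 = g1 NOR r = 0 NOR 1 = 0
g5 = NOT r = NOT 1 = 0
g8 = g5 NOR g2 = 0 NOR 0 = 1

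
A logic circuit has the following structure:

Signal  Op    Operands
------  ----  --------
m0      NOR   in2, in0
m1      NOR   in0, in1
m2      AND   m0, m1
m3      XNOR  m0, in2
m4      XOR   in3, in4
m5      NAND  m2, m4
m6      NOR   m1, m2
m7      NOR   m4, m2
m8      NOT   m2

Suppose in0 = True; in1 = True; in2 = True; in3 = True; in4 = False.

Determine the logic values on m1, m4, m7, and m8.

m1 = False, m4 = True, m7 = False, m8 = True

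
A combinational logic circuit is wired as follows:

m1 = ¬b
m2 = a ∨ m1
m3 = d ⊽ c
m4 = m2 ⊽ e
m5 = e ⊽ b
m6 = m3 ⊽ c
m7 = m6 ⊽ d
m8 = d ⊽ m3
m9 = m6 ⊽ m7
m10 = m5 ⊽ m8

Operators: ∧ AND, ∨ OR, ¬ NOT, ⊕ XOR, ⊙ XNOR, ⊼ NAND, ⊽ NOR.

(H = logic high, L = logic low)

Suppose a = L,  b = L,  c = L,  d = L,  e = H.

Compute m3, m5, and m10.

m3 = H, m5 = L, m10 = H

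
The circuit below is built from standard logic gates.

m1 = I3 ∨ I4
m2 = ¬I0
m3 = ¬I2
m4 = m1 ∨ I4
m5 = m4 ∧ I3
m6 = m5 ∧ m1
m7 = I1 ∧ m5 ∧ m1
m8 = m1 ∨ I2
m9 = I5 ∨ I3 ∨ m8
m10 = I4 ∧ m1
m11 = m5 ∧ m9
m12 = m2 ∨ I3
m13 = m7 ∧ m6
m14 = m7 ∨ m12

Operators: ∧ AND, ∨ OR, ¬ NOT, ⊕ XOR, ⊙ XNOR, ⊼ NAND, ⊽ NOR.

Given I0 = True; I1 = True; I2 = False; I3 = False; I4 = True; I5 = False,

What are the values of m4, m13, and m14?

m1 = I3 OR I4 = False OR True = True
m2 = NOT I0 = NOT True = False
m4 = m1 OR I4 = True OR True = True
m5 = m4 AND I3 = True AND False = False
m6 = m5 AND m1 = False AND True = False
m7 = I1 AND m5 AND m1 = True AND False AND True = False
m12 = m2 OR I3 = False OR False = False
m13 = m7 AND m6 = False AND False = False
m14 = m7 OR m12 = False OR False = False

m4 = True, m13 = False, m14 = False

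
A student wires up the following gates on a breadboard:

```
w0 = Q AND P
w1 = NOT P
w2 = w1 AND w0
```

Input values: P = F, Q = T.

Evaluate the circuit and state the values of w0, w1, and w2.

w0 = Q AND P = T AND F = F
w1 = NOT P = NOT F = T
w2 = w1 AND w0 = T AND F = F

w0 = F, w1 = T, w2 = F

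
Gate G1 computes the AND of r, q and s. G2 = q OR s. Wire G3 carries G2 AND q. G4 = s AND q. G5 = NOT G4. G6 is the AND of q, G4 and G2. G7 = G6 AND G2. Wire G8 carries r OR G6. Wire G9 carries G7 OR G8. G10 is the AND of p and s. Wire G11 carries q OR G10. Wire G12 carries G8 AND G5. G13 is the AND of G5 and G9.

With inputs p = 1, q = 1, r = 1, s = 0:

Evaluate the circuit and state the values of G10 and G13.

G10 = 0, G13 = 1

G2 = q OR s = 1 OR 0 = 1
G4 = s AND q = 0 AND 1 = 0
G5 = NOT G4 = NOT 0 = 1
G6 = q AND G4 AND G2 = 1 AND 0 AND 1 = 0
G7 = G6 AND G2 = 0 AND 1 = 0
G8 = r OR G6 = 1 OR 0 = 1
G9 = G7 OR G8 = 0 OR 1 = 1
G10 = p AND s = 1 AND 0 = 0
G13 = G5 AND G9 = 1 AND 1 = 1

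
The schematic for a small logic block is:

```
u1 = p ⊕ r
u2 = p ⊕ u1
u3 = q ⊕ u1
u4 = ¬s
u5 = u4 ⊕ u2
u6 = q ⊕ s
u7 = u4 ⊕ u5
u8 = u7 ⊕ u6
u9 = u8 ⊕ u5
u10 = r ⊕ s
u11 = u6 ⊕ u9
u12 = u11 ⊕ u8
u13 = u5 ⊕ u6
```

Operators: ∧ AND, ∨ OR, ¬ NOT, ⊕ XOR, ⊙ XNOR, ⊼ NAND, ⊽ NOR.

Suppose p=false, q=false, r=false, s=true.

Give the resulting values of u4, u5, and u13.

u4 = false, u5 = false, u13 = true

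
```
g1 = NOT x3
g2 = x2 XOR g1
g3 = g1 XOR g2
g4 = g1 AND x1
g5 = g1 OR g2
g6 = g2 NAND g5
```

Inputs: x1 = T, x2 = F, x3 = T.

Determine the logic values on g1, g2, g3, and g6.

g1 = F, g2 = F, g3 = F, g6 = T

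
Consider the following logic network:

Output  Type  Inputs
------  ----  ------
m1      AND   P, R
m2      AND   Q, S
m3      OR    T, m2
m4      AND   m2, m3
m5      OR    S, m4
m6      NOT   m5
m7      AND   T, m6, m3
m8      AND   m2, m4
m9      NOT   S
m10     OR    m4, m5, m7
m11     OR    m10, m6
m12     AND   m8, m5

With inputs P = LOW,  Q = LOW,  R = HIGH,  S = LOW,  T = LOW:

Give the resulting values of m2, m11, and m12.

m2 = LOW, m11 = HIGH, m12 = LOW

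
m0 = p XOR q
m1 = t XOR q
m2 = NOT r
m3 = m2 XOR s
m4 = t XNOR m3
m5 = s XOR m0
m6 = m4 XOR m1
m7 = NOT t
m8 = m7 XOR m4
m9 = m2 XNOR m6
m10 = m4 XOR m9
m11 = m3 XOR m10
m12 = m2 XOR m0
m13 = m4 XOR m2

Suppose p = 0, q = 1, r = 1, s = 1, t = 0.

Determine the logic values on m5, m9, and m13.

m5 = 0; m9 = 0; m13 = 0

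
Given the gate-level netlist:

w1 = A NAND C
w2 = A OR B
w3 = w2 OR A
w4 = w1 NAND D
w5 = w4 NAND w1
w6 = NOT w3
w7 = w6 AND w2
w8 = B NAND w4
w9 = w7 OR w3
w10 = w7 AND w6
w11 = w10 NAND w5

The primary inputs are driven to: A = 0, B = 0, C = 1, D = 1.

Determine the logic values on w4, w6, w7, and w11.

w1 = A NAND C = 0 NAND 1 = 1
w2 = A OR B = 0 OR 0 = 0
w3 = w2 OR A = 0 OR 0 = 0
w4 = w1 NAND D = 1 NAND 1 = 0
w5 = w4 NAND w1 = 0 NAND 1 = 1
w6 = NOT w3 = NOT 0 = 1
w7 = w6 AND w2 = 1 AND 0 = 0
w10 = w7 AND w6 = 0 AND 1 = 0
w11 = w10 NAND w5 = 0 NAND 1 = 1

w4 = 0; w6 = 1; w7 = 0; w11 = 1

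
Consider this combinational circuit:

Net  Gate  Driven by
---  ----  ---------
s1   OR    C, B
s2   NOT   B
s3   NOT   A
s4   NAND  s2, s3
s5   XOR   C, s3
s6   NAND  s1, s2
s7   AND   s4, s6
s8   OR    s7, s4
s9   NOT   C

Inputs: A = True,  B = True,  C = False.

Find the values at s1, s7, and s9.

s1 = C OR B = False OR True = True
s2 = NOT B = NOT True = False
s3 = NOT A = NOT True = False
s4 = s2 NAND s3 = False NAND False = True
s6 = s1 NAND s2 = True NAND False = True
s7 = s4 AND s6 = True AND True = True
s9 = NOT C = NOT False = True

s1 = True; s7 = True; s9 = True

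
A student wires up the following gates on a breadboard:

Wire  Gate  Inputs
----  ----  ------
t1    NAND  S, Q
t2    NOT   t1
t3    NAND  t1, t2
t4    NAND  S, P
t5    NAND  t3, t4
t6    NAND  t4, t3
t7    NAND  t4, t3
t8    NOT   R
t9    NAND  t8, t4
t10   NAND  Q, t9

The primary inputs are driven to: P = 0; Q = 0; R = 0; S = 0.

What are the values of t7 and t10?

t7 = 0, t10 = 1

t1 = S NAND Q = 0 NAND 0 = 1
t2 = NOT t1 = NOT 1 = 0
t3 = t1 NAND t2 = 1 NAND 0 = 1
t4 = S NAND P = 0 NAND 0 = 1
t7 = t4 NAND t3 = 1 NAND 1 = 0
t8 = NOT R = NOT 0 = 1
t9 = t8 NAND t4 = 1 NAND 1 = 0
t10 = Q NAND t9 = 0 NAND 0 = 1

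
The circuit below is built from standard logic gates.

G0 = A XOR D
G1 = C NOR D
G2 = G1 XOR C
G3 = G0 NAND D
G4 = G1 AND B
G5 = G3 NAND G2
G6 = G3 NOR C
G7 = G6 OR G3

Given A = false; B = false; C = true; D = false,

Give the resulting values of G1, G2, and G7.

G1 = false  G2 = true  G7 = true

G0 = A XOR D = false XOR false = false
G1 = C NOR D = true NOR false = false
G2 = G1 XOR C = false XOR true = true
G3 = G0 NAND D = false NAND false = true
G6 = G3 NOR C = true NOR true = false
G7 = G6 OR G3 = false OR true = true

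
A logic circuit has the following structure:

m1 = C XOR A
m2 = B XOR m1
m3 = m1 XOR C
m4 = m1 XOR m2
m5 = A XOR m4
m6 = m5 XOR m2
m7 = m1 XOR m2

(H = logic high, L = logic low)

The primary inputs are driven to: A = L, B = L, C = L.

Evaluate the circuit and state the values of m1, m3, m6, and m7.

m1 = C XOR A = L XOR L = L
m2 = B XOR m1 = L XOR L = L
m3 = m1 XOR C = L XOR L = L
m4 = m1 XOR m2 = L XOR L = L
m5 = A XOR m4 = L XOR L = L
m6 = m5 XOR m2 = L XOR L = L
m7 = m1 XOR m2 = L XOR L = L

m1 = L, m3 = L, m6 = L, m7 = L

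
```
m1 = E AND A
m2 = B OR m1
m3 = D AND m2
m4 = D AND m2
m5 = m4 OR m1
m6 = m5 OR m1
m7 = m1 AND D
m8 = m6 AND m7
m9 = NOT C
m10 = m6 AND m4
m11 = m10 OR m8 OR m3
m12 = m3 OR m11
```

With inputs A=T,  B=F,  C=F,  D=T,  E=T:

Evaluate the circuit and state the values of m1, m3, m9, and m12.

m1 = T  m3 = T  m9 = T  m12 = T

m1 = E AND A = T AND T = T
m2 = B OR m1 = F OR T = T
m3 = D AND m2 = T AND T = T
m4 = D AND m2 = T AND T = T
m5 = m4 OR m1 = T OR T = T
m6 = m5 OR m1 = T OR T = T
m7 = m1 AND D = T AND T = T
m8 = m6 AND m7 = T AND T = T
m9 = NOT C = NOT F = T
m10 = m6 AND m4 = T AND T = T
m11 = m10 OR m8 OR m3 = T OR T OR T = T
m12 = m3 OR m11 = T OR T = T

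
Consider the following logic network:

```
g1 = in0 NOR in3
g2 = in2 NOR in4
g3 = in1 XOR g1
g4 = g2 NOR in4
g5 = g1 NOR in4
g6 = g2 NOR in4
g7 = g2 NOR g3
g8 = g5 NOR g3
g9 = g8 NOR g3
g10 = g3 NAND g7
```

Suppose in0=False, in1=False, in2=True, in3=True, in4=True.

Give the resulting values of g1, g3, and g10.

g1 = False; g3 = False; g10 = True

g1 = in0 NOR in3 = False NOR True = False
g2 = in2 NOR in4 = True NOR True = False
g3 = in1 XOR g1 = False XOR False = False
g7 = g2 NOR g3 = False NOR False = True
g10 = g3 NAND g7 = False NAND True = True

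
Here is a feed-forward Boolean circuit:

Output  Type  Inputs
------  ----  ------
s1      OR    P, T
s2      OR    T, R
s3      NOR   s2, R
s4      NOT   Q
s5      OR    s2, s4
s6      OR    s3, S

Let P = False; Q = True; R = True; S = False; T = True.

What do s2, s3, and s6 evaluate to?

s2 = T OR R = True OR True = True
s3 = s2 NOR R = True NOR True = False
s6 = s3 OR S = False OR False = False

s2 = True; s3 = False; s6 = False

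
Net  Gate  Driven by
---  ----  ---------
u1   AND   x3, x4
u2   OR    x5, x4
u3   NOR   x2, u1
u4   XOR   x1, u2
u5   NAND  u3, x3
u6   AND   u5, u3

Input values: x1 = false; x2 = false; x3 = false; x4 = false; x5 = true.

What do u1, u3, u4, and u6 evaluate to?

u1 = x3 AND x4 = false AND false = false
u2 = x5 OR x4 = true OR false = true
u3 = x2 NOR u1 = false NOR false = true
u4 = x1 XOR u2 = false XOR true = true
u5 = u3 NAND x3 = true NAND false = true
u6 = u5 AND u3 = true AND true = true

u1 = false; u3 = true; u4 = true; u6 = true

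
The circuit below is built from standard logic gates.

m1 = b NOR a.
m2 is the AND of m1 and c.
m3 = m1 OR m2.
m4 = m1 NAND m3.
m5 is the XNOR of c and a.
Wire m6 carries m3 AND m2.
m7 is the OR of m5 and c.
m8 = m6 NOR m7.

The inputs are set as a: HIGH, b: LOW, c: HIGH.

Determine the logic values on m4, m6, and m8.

m4 = HIGH; m6 = LOW; m8 = LOW

m1 = b NOR a = LOW NOR HIGH = LOW
m2 = m1 AND c = LOW AND HIGH = LOW
m3 = m1 OR m2 = LOW OR LOW = LOW
m4 = m1 NAND m3 = LOW NAND LOW = HIGH
m5 = c XNOR a = HIGH XNOR HIGH = HIGH
m6 = m3 AND m2 = LOW AND LOW = LOW
m7 = m5 OR c = HIGH OR HIGH = HIGH
m8 = m6 NOR m7 = LOW NOR HIGH = LOW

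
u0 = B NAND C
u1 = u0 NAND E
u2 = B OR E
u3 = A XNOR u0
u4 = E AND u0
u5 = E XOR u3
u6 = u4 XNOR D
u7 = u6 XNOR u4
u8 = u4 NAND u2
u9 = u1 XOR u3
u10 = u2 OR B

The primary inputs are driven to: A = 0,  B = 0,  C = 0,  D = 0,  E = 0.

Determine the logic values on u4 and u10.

u4 = 0  u10 = 0

u0 = B NAND C = 0 NAND 0 = 1
u2 = B OR E = 0 OR 0 = 0
u4 = E AND u0 = 0 AND 1 = 0
u10 = u2 OR B = 0 OR 0 = 0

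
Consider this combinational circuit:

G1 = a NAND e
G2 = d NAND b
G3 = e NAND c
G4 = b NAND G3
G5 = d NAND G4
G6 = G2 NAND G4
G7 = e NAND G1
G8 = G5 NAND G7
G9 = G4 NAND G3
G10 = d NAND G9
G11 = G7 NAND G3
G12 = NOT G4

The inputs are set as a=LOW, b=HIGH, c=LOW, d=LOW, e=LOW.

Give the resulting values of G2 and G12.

G2 = HIGH, G12 = HIGH

G2 = d NAND b = LOW NAND HIGH = HIGH
G3 = e NAND c = LOW NAND LOW = HIGH
G4 = b NAND G3 = HIGH NAND HIGH = LOW
G12 = NOT G4 = NOT LOW = HIGH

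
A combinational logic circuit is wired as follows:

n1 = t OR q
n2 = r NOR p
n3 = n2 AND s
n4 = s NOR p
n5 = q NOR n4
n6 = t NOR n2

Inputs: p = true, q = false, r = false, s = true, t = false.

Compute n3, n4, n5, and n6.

n3 = false, n4 = false, n5 = true, n6 = true

n2 = r NOR p = false NOR true = false
n3 = n2 AND s = false AND true = false
n4 = s NOR p = true NOR true = false
n5 = q NOR n4 = false NOR false = true
n6 = t NOR n2 = false NOR false = true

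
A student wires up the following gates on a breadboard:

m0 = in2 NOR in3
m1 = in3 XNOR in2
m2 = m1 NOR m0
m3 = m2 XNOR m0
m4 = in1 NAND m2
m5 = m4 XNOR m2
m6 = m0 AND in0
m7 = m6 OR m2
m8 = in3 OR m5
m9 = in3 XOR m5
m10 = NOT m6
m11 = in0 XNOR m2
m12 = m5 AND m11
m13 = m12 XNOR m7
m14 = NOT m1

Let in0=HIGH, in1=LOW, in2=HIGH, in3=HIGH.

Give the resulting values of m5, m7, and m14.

m5 = LOW, m7 = LOW, m14 = LOW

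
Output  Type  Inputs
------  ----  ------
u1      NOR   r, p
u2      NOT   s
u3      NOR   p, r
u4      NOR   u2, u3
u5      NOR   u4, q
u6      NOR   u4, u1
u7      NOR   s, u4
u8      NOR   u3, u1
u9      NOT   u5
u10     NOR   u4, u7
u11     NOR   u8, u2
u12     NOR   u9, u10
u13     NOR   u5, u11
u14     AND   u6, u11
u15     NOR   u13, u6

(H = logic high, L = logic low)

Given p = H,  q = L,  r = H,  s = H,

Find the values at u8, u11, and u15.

u8 = H, u11 = L, u15 = L

u1 = r NOR p = H NOR H = L
u2 = NOT s = NOT H = L
u3 = p NOR r = H NOR H = L
u4 = u2 NOR u3 = L NOR L = H
u5 = u4 NOR q = H NOR L = L
u6 = u4 NOR u1 = H NOR L = L
u8 = u3 NOR u1 = L NOR L = H
u11 = u8 NOR u2 = H NOR L = L
u13 = u5 NOR u11 = L NOR L = H
u15 = u13 NOR u6 = H NOR L = L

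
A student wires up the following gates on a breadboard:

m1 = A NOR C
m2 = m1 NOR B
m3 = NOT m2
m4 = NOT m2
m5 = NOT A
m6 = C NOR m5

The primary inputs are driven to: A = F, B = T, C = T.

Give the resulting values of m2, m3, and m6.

m2 = F, m3 = T, m6 = F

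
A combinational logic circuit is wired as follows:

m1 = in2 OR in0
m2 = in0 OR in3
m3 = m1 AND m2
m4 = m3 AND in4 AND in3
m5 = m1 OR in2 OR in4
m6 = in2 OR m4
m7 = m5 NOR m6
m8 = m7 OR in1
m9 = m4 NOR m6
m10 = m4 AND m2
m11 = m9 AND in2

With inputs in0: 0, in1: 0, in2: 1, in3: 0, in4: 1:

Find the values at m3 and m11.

m3 = 0, m11 = 0

m1 = in2 OR in0 = 1 OR 0 = 1
m2 = in0 OR in3 = 0 OR 0 = 0
m3 = m1 AND m2 = 1 AND 0 = 0
m4 = m3 AND in4 AND in3 = 0 AND 1 AND 0 = 0
m6 = in2 OR m4 = 1 OR 0 = 1
m9 = m4 NOR m6 = 0 NOR 1 = 0
m11 = m9 AND in2 = 0 AND 1 = 0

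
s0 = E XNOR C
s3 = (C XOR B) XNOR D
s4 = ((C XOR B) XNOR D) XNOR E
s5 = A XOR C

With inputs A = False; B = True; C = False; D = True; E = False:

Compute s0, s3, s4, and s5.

s0 = True  s3 = True  s4 = False  s5 = False

s0 = False XNOR False = True
s3 = (False XOR True) XNOR True = True
s4 = ((False XOR True) XNOR True) XNOR False = False
s5 = False XOR False = False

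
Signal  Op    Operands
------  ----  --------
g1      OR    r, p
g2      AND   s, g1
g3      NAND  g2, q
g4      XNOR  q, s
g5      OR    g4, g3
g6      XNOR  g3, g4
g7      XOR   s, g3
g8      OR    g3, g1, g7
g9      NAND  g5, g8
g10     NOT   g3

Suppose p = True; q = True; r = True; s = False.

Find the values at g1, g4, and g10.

g1 = True  g4 = False  g10 = False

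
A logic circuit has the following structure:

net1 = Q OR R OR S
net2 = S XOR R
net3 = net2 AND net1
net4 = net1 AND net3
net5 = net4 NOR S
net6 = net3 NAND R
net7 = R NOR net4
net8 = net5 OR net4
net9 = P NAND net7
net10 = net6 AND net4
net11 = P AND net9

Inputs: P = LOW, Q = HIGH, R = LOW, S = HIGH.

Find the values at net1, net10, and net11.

net1 = HIGH, net10 = HIGH, net11 = LOW

net1 = Q OR R OR S = HIGH OR LOW OR HIGH = HIGH
net2 = S XOR R = HIGH XOR LOW = HIGH
net3 = net2 AND net1 = HIGH AND HIGH = HIGH
net4 = net1 AND net3 = HIGH AND HIGH = HIGH
net6 = net3 NAND R = HIGH NAND LOW = HIGH
net7 = R NOR net4 = LOW NOR HIGH = LOW
net9 = P NAND net7 = LOW NAND LOW = HIGH
net10 = net6 AND net4 = HIGH AND HIGH = HIGH
net11 = P AND net9 = LOW AND HIGH = LOW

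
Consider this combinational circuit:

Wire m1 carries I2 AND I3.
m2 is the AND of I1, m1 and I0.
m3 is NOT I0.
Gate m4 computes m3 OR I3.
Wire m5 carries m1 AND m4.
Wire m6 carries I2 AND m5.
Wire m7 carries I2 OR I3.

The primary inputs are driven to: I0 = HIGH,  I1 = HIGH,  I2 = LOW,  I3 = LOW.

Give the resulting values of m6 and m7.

m6 = LOW, m7 = LOW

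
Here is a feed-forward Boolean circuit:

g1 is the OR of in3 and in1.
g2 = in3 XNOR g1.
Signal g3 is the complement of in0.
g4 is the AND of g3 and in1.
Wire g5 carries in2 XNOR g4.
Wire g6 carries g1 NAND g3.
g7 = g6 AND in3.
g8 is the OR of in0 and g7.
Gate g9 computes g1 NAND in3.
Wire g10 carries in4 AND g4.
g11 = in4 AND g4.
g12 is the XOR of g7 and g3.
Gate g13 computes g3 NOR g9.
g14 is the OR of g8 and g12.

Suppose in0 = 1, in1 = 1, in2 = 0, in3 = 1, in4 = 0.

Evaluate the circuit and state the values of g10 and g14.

g10 = 0; g14 = 1

g1 = in3 OR in1 = 1 OR 1 = 1
g3 = NOT in0 = NOT 1 = 0
g4 = g3 AND in1 = 0 AND 1 = 0
g6 = g1 NAND g3 = 1 NAND 0 = 1
g7 = g6 AND in3 = 1 AND 1 = 1
g8 = in0 OR g7 = 1 OR 1 = 1
g10 = in4 AND g4 = 0 AND 0 = 0
g12 = g7 XOR g3 = 1 XOR 0 = 1
g14 = g8 OR g12 = 1 OR 1 = 1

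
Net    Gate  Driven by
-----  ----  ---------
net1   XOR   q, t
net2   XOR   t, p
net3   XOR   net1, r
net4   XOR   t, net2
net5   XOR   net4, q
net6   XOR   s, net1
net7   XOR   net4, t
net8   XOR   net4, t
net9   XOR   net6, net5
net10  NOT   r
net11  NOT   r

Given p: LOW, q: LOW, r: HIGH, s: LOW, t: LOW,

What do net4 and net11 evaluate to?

net4 = LOW  net11 = LOW

net2 = t XOR p = LOW XOR LOW = LOW
net4 = t XOR net2 = LOW XOR LOW = LOW
net11 = NOT r = NOT HIGH = LOW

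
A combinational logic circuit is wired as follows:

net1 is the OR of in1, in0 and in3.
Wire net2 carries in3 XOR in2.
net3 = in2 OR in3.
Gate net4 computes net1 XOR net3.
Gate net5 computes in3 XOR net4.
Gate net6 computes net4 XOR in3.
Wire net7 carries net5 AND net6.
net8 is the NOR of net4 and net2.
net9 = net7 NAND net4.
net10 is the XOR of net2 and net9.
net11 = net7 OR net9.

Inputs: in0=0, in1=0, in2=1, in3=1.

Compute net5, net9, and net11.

net5 = 1, net9 = 1, net11 = 1

net1 = in1 OR in0 OR in3 = 0 OR 0 OR 1 = 1
net3 = in2 OR in3 = 1 OR 1 = 1
net4 = net1 XOR net3 = 1 XOR 1 = 0
net5 = in3 XOR net4 = 1 XOR 0 = 1
net6 = net4 XOR in3 = 0 XOR 1 = 1
net7 = net5 AND net6 = 1 AND 1 = 1
net9 = net7 NAND net4 = 1 NAND 0 = 1
net11 = net7 OR net9 = 1 OR 1 = 1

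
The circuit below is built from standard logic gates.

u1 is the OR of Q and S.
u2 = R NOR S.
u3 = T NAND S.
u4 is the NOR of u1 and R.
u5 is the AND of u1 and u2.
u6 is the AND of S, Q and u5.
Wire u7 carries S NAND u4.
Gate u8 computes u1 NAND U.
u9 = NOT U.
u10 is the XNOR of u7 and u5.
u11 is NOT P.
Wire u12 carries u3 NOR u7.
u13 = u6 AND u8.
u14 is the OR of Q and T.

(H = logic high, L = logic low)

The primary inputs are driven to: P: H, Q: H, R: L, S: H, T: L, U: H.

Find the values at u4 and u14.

u4 = L, u14 = H

u1 = Q OR S = H OR H = H
u4 = u1 NOR R = H NOR L = L
u14 = Q OR T = H OR L = H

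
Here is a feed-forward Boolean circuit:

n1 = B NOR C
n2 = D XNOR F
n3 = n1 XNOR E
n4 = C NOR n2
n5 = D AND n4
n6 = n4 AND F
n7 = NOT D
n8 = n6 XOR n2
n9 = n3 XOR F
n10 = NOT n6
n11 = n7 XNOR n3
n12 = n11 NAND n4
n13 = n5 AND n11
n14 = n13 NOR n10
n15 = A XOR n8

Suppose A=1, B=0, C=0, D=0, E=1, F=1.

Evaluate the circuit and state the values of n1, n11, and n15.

n1 = B NOR C = 0 NOR 0 = 1
n2 = D XNOR F = 0 XNOR 1 = 0
n3 = n1 XNOR E = 1 XNOR 1 = 1
n4 = C NOR n2 = 0 NOR 0 = 1
n6 = n4 AND F = 1 AND 1 = 1
n7 = NOT D = NOT 0 = 1
n8 = n6 XOR n2 = 1 XOR 0 = 1
n11 = n7 XNOR n3 = 1 XNOR 1 = 1
n15 = A XOR n8 = 1 XOR 1 = 0

n1 = 1; n11 = 1; n15 = 0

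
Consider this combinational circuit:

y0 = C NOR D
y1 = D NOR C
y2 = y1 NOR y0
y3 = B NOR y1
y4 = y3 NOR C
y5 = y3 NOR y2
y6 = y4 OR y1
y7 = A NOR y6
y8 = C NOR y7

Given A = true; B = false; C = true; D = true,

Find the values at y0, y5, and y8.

y0 = C NOR D = true NOR true = false
y1 = D NOR C = true NOR true = false
y2 = y1 NOR y0 = false NOR false = true
y3 = B NOR y1 = false NOR false = true
y4 = y3 NOR C = true NOR true = false
y5 = y3 NOR y2 = true NOR true = false
y6 = y4 OR y1 = false OR false = false
y7 = A NOR y6 = true NOR false = false
y8 = C NOR y7 = true NOR false = false

y0 = false, y5 = false, y8 = false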